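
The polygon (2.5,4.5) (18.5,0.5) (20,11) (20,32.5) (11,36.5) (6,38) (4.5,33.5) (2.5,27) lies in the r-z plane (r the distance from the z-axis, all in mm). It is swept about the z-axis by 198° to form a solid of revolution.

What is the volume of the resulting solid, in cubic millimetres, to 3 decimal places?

Volume = 21976.422 mm³

Profile (r,z), 8 vertices: (2.5,4.5) (18.5,0.5) (20,11) (20,32.5) (11,36.5) (6,38) (4.5,33.5) (2.5,27)
edge 0: (2.5,4.5)→(18.5,0.5)  cross = 2.5·0.5 − 18.5·4.5 = -82.0000; (r_i+r_j)·cross = 21·-82.0000 = -1722.0000
edge 1: (18.5,0.5)→(20,11)  cross = 18.5·11 − 20·0.5 = 193.5000; (r_i+r_j)·cross = 38.5·193.5000 = 7449.7500
edge 2: (20,11)→(20,32.5)  cross = 20·32.5 − 20·11 = 430.0000; (r_i+r_j)·cross = 40·430.0000 = 17200.0000
edge 3: (20,32.5)→(11,36.5)  cross = 20·36.5 − 11·32.5 = 372.5000; (r_i+r_j)·cross = 31·372.5000 = 11547.5000
edge 4: (11,36.5)→(6,38)  cross = 11·38 − 6·36.5 = 199.0000; (r_i+r_j)·cross = 17·199.0000 = 3383.0000
edge 5: (6,38)→(4.5,33.5)  cross = 6·33.5 − 4.5·38 = 30.0000; (r_i+r_j)·cross = 10.5·30.0000 = 315.0000
edge 6: (4.5,33.5)→(2.5,27)  cross = 4.5·27 − 2.5·33.5 = 37.7500; (r_i+r_j)·cross = 7·37.7500 = 264.2500
edge 7: (2.5,27)→(2.5,4.5)  cross = 2.5·4.5 − 2.5·27 = -56.2500; (r_i+r_j)·cross = 5·-56.2500 = -281.2500
Σcross = 1124.5000 → A = |Σcross|/2 = 562.2500 mm²
Σ(r_i+r_j)·cross = 38156.2500 → first moment M = |Σ|/6 = 6359.3750
R_c = M/A = 6359.3750/562.2500 = 11.3106 mm
θ = 198° = 3.455752 rad
V = θ·R_c·A = 3.455752·11.3106·562.2500 = 21976.422 mm³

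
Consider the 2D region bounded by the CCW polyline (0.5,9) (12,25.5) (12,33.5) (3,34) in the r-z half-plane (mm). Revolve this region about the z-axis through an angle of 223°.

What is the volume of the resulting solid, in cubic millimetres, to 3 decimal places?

Volume = 3736.968 mm³

Profile (r,z), 4 vertices: (0.5,9) (12,25.5) (12,33.5) (3,34)
edge 0: (0.5,9)→(12,25.5)  cross = 0.5·25.5 − 12·9 = -95.2500; (r_i+r_j)·cross = 12.5·-95.2500 = -1190.6250
edge 1: (12,25.5)→(12,33.5)  cross = 12·33.5 − 12·25.5 = 96.0000; (r_i+r_j)·cross = 24·96.0000 = 2304.0000
edge 2: (12,33.5)→(3,34)  cross = 12·34 − 3·33.5 = 307.5000; (r_i+r_j)·cross = 15·307.5000 = 4612.5000
edge 3: (3,34)→(0.5,9)  cross = 3·9 − 0.5·34 = 10.0000; (r_i+r_j)·cross = 3.5·10.0000 = 35.0000
Σcross = 318.2500 → A = |Σcross|/2 = 159.1250 mm²
Σ(r_i+r_j)·cross = 5760.8750 → first moment M = |Σ|/6 = 960.1458
R_c = M/A = 960.1458/159.1250 = 6.0339 mm
θ = 223° = 3.892084 rad
V = θ·R_c·A = 3.892084·6.0339·159.1250 = 3736.968 mm³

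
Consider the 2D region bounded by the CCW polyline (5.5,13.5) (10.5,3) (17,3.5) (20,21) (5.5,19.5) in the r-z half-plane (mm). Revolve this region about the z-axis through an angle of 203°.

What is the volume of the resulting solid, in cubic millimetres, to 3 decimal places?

Profile (r,z), 5 vertices: (5.5,13.5) (10.5,3) (17,3.5) (20,21) (5.5,19.5)
edge 0: (5.5,13.5)→(10.5,3)  cross = 5.5·3 − 10.5·13.5 = -125.2500; (r_i+r_j)·cross = 16·-125.2500 = -2004.0000
edge 1: (10.5,3)→(17,3.5)  cross = 10.5·3.5 − 17·3 = -14.2500; (r_i+r_j)·cross = 27.5·-14.2500 = -391.8750
edge 2: (17,3.5)→(20,21)  cross = 17·21 − 20·3.5 = 287.0000; (r_i+r_j)·cross = 37·287.0000 = 10619.0000
edge 3: (20,21)→(5.5,19.5)  cross = 20·19.5 − 5.5·21 = 274.5000; (r_i+r_j)·cross = 25.5·274.5000 = 6999.7500
edge 4: (5.5,19.5)→(5.5,13.5)  cross = 5.5·13.5 − 5.5·19.5 = -33.0000; (r_i+r_j)·cross = 11·-33.0000 = -363.0000
Σcross = 389.0000 → A = |Σcross|/2 = 194.5000 mm²
Σ(r_i+r_j)·cross = 14859.8750 → first moment M = |Σ|/6 = 2476.6458
R_c = M/A = 2476.6458/194.5000 = 12.7334 mm
θ = 203° = 3.543018 rad
V = θ·R_c·A = 3.543018·12.7334·194.5000 = 8774.802 mm³

Volume = 8774.802 mm³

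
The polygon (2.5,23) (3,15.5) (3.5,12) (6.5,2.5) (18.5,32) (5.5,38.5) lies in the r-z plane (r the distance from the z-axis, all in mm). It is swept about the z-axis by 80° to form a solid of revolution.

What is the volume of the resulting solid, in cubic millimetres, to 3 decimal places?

Profile (r,z), 6 vertices: (2.5,23) (3,15.5) (3.5,12) (6.5,2.5) (18.5,32) (5.5,38.5)
edge 0: (2.5,23)→(3,15.5)  cross = 2.5·15.5 − 3·23 = -30.2500; (r_i+r_j)·cross = 5.5·-30.2500 = -166.3750
edge 1: (3,15.5)→(3.5,12)  cross = 3·12 − 3.5·15.5 = -18.2500; (r_i+r_j)·cross = 6.5·-18.2500 = -118.6250
edge 2: (3.5,12)→(6.5,2.5)  cross = 3.5·2.5 − 6.5·12 = -69.2500; (r_i+r_j)·cross = 10·-69.2500 = -692.5000
edge 3: (6.5,2.5)→(18.5,32)  cross = 6.5·32 − 18.5·2.5 = 161.7500; (r_i+r_j)·cross = 25·161.7500 = 4043.7500
edge 4: (18.5,32)→(5.5,38.5)  cross = 18.5·38.5 − 5.5·32 = 536.2500; (r_i+r_j)·cross = 24·536.2500 = 12870.0000
edge 5: (5.5,38.5)→(2.5,23)  cross = 5.5·23 − 2.5·38.5 = 30.2500; (r_i+r_j)·cross = 8·30.2500 = 242.0000
Σcross = 610.5000 → A = |Σcross|/2 = 305.2500 mm²
Σ(r_i+r_j)·cross = 16178.2500 → first moment M = |Σ|/6 = 2696.3750
R_c = M/A = 2696.3750/305.2500 = 8.8333 mm
θ = 80° = 1.396263 rad
V = θ·R_c·A = 1.396263·8.8333·305.2500 = 3764.850 mm³

Volume = 3764.850 mm³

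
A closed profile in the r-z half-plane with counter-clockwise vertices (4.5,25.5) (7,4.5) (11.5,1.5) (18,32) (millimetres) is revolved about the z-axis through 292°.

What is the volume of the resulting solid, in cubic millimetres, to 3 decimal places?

Volume = 12370.568 mm³

Profile (r,z), 4 vertices: (4.5,25.5) (7,4.5) (11.5,1.5) (18,32)
edge 0: (4.5,25.5)→(7,4.5)  cross = 4.5·4.5 − 7·25.5 = -158.2500; (r_i+r_j)·cross = 11.5·-158.2500 = -1819.8750
edge 1: (7,4.5)→(11.5,1.5)  cross = 7·1.5 − 11.5·4.5 = -41.2500; (r_i+r_j)·cross = 18.5·-41.2500 = -763.1250
edge 2: (11.5,1.5)→(18,32)  cross = 11.5·32 − 18·1.5 = 341.0000; (r_i+r_j)·cross = 29.5·341.0000 = 10059.5000
edge 3: (18,32)→(4.5,25.5)  cross = 18·25.5 − 4.5·32 = 315.0000; (r_i+r_j)·cross = 22.5·315.0000 = 7087.5000
Σcross = 456.5000 → A = |Σcross|/2 = 228.2500 mm²
Σ(r_i+r_j)·cross = 14564.0000 → first moment M = |Σ|/6 = 2427.3333
R_c = M/A = 2427.3333/228.2500 = 10.6345 mm
θ = 292° = 5.096361 rad
V = θ·R_c·A = 5.096361·10.6345·228.2500 = 12370.568 mm³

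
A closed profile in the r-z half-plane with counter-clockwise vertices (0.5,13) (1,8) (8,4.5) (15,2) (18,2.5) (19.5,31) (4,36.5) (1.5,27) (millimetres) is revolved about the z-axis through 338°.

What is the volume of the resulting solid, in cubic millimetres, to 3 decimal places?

Profile (r,z), 8 vertices: (0.5,13) (1,8) (8,4.5) (15,2) (18,2.5) (19.5,31) (4,36.5) (1.5,27)
edge 0: (0.5,13)→(1,8)  cross = 0.5·8 − 1·13 = -9.0000; (r_i+r_j)·cross = 1.5·-9.0000 = -13.5000
edge 1: (1,8)→(8,4.5)  cross = 1·4.5 − 8·8 = -59.5000; (r_i+r_j)·cross = 9·-59.5000 = -535.5000
edge 2: (8,4.5)→(15,2)  cross = 8·2 − 15·4.5 = -51.5000; (r_i+r_j)·cross = 23·-51.5000 = -1184.5000
edge 3: (15,2)→(18,2.5)  cross = 15·2.5 − 18·2 = 1.5000; (r_i+r_j)·cross = 33·1.5000 = 49.5000
edge 4: (18,2.5)→(19.5,31)  cross = 18·31 − 19.5·2.5 = 509.2500; (r_i+r_j)·cross = 37.5·509.2500 = 19096.8750
edge 5: (19.5,31)→(4,36.5)  cross = 19.5·36.5 − 4·31 = 587.7500; (r_i+r_j)·cross = 23.5·587.7500 = 13812.1250
edge 6: (4,36.5)→(1.5,27)  cross = 4·27 − 1.5·36.5 = 53.2500; (r_i+r_j)·cross = 5.5·53.2500 = 292.8750
edge 7: (1.5,27)→(0.5,13)  cross = 1.5·13 − 0.5·27 = 6.0000; (r_i+r_j)·cross = 2·6.0000 = 12.0000
Σcross = 1037.7500 → A = |Σcross|/2 = 518.8750 mm²
Σ(r_i+r_j)·cross = 31529.8750 → first moment M = |Σ|/6 = 5254.9792
R_c = M/A = 5254.9792/518.8750 = 10.1276 mm
θ = 338° = 5.899213 rad
V = θ·R_c·A = 5.899213·10.1276·518.8750 = 31000.241 mm³

Volume = 31000.241 mm³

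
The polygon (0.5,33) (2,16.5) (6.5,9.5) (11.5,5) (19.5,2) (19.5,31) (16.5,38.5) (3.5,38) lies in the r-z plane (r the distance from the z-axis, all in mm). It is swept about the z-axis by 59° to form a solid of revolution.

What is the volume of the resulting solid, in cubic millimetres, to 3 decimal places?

Profile (r,z), 8 vertices: (0.5,33) (2,16.5) (6.5,9.5) (11.5,5) (19.5,2) (19.5,31) (16.5,38.5) (3.5,38)
edge 0: (0.5,33)→(2,16.5)  cross = 0.5·16.5 − 2·33 = -57.7500; (r_i+r_j)·cross = 2.5·-57.7500 = -144.3750
edge 1: (2,16.5)→(6.5,9.5)  cross = 2·9.5 − 6.5·16.5 = -88.2500; (r_i+r_j)·cross = 8.5·-88.2500 = -750.1250
edge 2: (6.5,9.5)→(11.5,5)  cross = 6.5·5 − 11.5·9.5 = -76.7500; (r_i+r_j)·cross = 18·-76.7500 = -1381.5000
edge 3: (11.5,5)→(19.5,2)  cross = 11.5·2 − 19.5·5 = -74.5000; (r_i+r_j)·cross = 31·-74.5000 = -2309.5000
edge 4: (19.5,2)→(19.5,31)  cross = 19.5·31 − 19.5·2 = 565.5000; (r_i+r_j)·cross = 39·565.5000 = 22054.5000
edge 5: (19.5,31)→(16.5,38.5)  cross = 19.5·38.5 − 16.5·31 = 239.2500; (r_i+r_j)·cross = 36·239.2500 = 8613.0000
edge 6: (16.5,38.5)→(3.5,38)  cross = 16.5·38 − 3.5·38.5 = 492.2500; (r_i+r_j)·cross = 20·492.2500 = 9845.0000
edge 7: (3.5,38)→(0.5,33)  cross = 3.5·33 − 0.5·38 = 96.5000; (r_i+r_j)·cross = 4·96.5000 = 386.0000
Σcross = 1096.2500 → A = |Σcross|/2 = 548.1250 mm²
Σ(r_i+r_j)·cross = 36313.0000 → first moment M = |Σ|/6 = 6052.1667
R_c = M/A = 6052.1667/548.1250 = 11.0416 mm
θ = 59° = 1.029744 rad
V = θ·R_c·A = 1.029744·11.0416·548.1250 = 6232.184 mm³

Volume = 6232.184 mm³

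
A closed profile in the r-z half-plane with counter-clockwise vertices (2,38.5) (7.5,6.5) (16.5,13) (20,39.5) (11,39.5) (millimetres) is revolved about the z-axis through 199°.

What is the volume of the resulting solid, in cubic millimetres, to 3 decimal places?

Volume = 15597.152 mm³

Profile (r,z), 5 vertices: (2,38.5) (7.5,6.5) (16.5,13) (20,39.5) (11,39.5)
edge 0: (2,38.5)→(7.5,6.5)  cross = 2·6.5 − 7.5·38.5 = -275.7500; (r_i+r_j)·cross = 9.5·-275.7500 = -2619.6250
edge 1: (7.5,6.5)→(16.5,13)  cross = 7.5·13 − 16.5·6.5 = -9.7500; (r_i+r_j)·cross = 24·-9.7500 = -234.0000
edge 2: (16.5,13)→(20,39.5)  cross = 16.5·39.5 − 20·13 = 391.7500; (r_i+r_j)·cross = 36.5·391.7500 = 14298.8750
edge 3: (20,39.5)→(11,39.5)  cross = 20·39.5 − 11·39.5 = 355.5000; (r_i+r_j)·cross = 31·355.5000 = 11020.5000
edge 4: (11,39.5)→(2,38.5)  cross = 11·38.5 − 2·39.5 = 344.5000; (r_i+r_j)·cross = 13·344.5000 = 4478.5000
Σcross = 806.2500 → A = |Σcross|/2 = 403.1250 mm²
Σ(r_i+r_j)·cross = 26944.2500 → first moment M = |Σ|/6 = 4490.7083
R_c = M/A = 4490.7083/403.1250 = 11.1397 mm
θ = 199° = 3.473205 rad
V = θ·R_c·A = 3.473205·11.1397·403.1250 = 15597.152 mm³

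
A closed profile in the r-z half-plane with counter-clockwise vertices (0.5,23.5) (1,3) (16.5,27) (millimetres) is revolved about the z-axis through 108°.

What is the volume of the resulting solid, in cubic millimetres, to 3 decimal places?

Profile (r,z), 3 vertices: (0.5,23.5) (1,3) (16.5,27)
edge 0: (0.5,23.5)→(1,3)  cross = 0.5·3 − 1·23.5 = -22.0000; (r_i+r_j)·cross = 1.5·-22.0000 = -33.0000
edge 1: (1,3)→(16.5,27)  cross = 1·27 − 16.5·3 = -22.5000; (r_i+r_j)·cross = 17.5·-22.5000 = -393.7500
edge 2: (16.5,27)→(0.5,23.5)  cross = 16.5·23.5 − 0.5·27 = 374.2500; (r_i+r_j)·cross = 17·374.2500 = 6362.2500
Σcross = 329.7500 → A = |Σcross|/2 = 164.8750 mm²
Σ(r_i+r_j)·cross = 5935.5000 → first moment M = |Σ|/6 = 989.2500
R_c = M/A = 989.2500/164.8750 = 6.0000 mm
θ = 108° = 1.884956 rad
V = θ·R_c·A = 1.884956·6.0000·164.8750 = 1864.692 mm³

Volume = 1864.692 mm³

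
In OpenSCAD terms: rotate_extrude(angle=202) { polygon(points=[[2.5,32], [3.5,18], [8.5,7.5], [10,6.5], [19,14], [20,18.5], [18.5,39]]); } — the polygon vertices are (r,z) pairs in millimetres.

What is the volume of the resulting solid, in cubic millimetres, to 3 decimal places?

Volume = 16579.851 mm³

Profile (r,z), 7 vertices: (2.5,32) (3.5,18) (8.5,7.5) (10,6.5) (19,14) (20,18.5) (18.5,39)
edge 0: (2.5,32)→(3.5,18)  cross = 2.5·18 − 3.5·32 = -67.0000; (r_i+r_j)·cross = 6·-67.0000 = -402.0000
edge 1: (3.5,18)→(8.5,7.5)  cross = 3.5·7.5 − 8.5·18 = -126.7500; (r_i+r_j)·cross = 12·-126.7500 = -1521.0000
edge 2: (8.5,7.5)→(10,6.5)  cross = 8.5·6.5 − 10·7.5 = -19.7500; (r_i+r_j)·cross = 18.5·-19.7500 = -365.3750
edge 3: (10,6.5)→(19,14)  cross = 10·14 − 19·6.5 = 16.5000; (r_i+r_j)·cross = 29·16.5000 = 478.5000
edge 4: (19,14)→(20,18.5)  cross = 19·18.5 − 20·14 = 71.5000; (r_i+r_j)·cross = 39·71.5000 = 2788.5000
edge 5: (20,18.5)→(18.5,39)  cross = 20·39 − 18.5·18.5 = 437.7500; (r_i+r_j)·cross = 38.5·437.7500 = 16853.3750
edge 6: (18.5,39)→(2.5,32)  cross = 18.5·32 − 2.5·39 = 494.5000; (r_i+r_j)·cross = 21·494.5000 = 10384.5000
Σcross = 806.7500 → A = |Σcross|/2 = 403.3750 mm²
Σ(r_i+r_j)·cross = 28216.5000 → first moment M = |Σ|/6 = 4702.7500
R_c = M/A = 4702.7500/403.3750 = 11.6585 mm
θ = 202° = 3.525565 rad
V = θ·R_c·A = 3.525565·11.6585·403.3750 = 16579.851 mm³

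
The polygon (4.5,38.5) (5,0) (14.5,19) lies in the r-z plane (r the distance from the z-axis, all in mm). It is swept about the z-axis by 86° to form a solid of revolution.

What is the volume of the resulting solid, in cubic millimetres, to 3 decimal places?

Profile (r,z), 3 vertices: (4.5,38.5) (5,0) (14.5,19)
edge 0: (4.5,38.5)→(5,0)  cross = 4.5·0 − 5·38.5 = -192.5000; (r_i+r_j)·cross = 9.5·-192.5000 = -1828.7500
edge 1: (5,0)→(14.5,19)  cross = 5·19 − 14.5·0 = 95.0000; (r_i+r_j)·cross = 19.5·95.0000 = 1852.5000
edge 2: (14.5,19)→(4.5,38.5)  cross = 14.5·38.5 − 4.5·19 = 472.7500; (r_i+r_j)·cross = 19·472.7500 = 8982.2500
Σcross = 375.2500 → A = |Σcross|/2 = 187.6250 mm²
Σ(r_i+r_j)·cross = 9006.0000 → first moment M = |Σ|/6 = 1501.0000
R_c = M/A = 1501.0000/187.6250 = 8.0000 mm
θ = 86° = 1.500983 rad
V = θ·R_c·A = 1.500983·8.0000·187.6250 = 2252.976 mm³

Volume = 2252.976 mm³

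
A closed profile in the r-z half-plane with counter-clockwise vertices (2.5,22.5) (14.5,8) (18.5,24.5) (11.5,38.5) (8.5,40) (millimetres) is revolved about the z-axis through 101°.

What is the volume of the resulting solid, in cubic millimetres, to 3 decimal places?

Profile (r,z), 5 vertices: (2.5,22.5) (14.5,8) (18.5,24.5) (11.5,38.5) (8.5,40)
edge 0: (2.5,22.5)→(14.5,8)  cross = 2.5·8 − 14.5·22.5 = -306.2500; (r_i+r_j)·cross = 17·-306.2500 = -5206.2500
edge 1: (14.5,8)→(18.5,24.5)  cross = 14.5·24.5 − 18.5·8 = 207.2500; (r_i+r_j)·cross = 33·207.2500 = 6839.2500
edge 2: (18.5,24.5)→(11.5,38.5)  cross = 18.5·38.5 − 11.5·24.5 = 430.5000; (r_i+r_j)·cross = 30·430.5000 = 12915.0000
edge 3: (11.5,38.5)→(8.5,40)  cross = 11.5·40 − 8.5·38.5 = 132.7500; (r_i+r_j)·cross = 20·132.7500 = 2655.0000
edge 4: (8.5,40)→(2.5,22.5)  cross = 8.5·22.5 − 2.5·40 = 91.2500; (r_i+r_j)·cross = 11·91.2500 = 1003.7500
Σcross = 555.5000 → A = |Σcross|/2 = 277.7500 mm²
Σ(r_i+r_j)·cross = 18206.7500 → first moment M = |Σ|/6 = 3034.4583
R_c = M/A = 3034.4583/277.7500 = 10.9251 mm
θ = 101° = 1.762783 rad
V = θ·R_c·A = 1.762783·10.9251·277.7500 = 5349.090 mm³

Volume = 5349.090 mm³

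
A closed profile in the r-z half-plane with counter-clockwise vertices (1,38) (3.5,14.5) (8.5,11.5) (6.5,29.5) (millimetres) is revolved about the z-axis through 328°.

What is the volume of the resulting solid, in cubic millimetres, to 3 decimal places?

Profile (r,z), 4 vertices: (1,38) (3.5,14.5) (8.5,11.5) (6.5,29.5)
edge 0: (1,38)→(3.5,14.5)  cross = 1·14.5 − 3.5·38 = -118.5000; (r_i+r_j)·cross = 4.5·-118.5000 = -533.2500
edge 1: (3.5,14.5)→(8.5,11.5)  cross = 3.5·11.5 − 8.5·14.5 = -83.0000; (r_i+r_j)·cross = 12·-83.0000 = -996.0000
edge 2: (8.5,11.5)→(6.5,29.5)  cross = 8.5·29.5 − 6.5·11.5 = 176.0000; (r_i+r_j)·cross = 15·176.0000 = 2640.0000
edge 3: (6.5,29.5)→(1,38)  cross = 6.5·38 − 1·29.5 = 217.5000; (r_i+r_j)·cross = 7.5·217.5000 = 1631.2500
Σcross = 192.0000 → A = |Σcross|/2 = 96.0000 mm²
Σ(r_i+r_j)·cross = 2742.0000 → first moment M = |Σ|/6 = 457.0000
R_c = M/A = 457.0000/96.0000 = 4.7604 mm
θ = 328° = 5.724680 rad
V = θ·R_c·A = 5.724680·4.7604·96.0000 = 2616.179 mm³

Volume = 2616.179 mm³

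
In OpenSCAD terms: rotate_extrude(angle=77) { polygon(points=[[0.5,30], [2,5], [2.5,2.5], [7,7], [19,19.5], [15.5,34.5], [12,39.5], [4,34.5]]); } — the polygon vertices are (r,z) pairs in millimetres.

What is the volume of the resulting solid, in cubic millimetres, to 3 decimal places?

Volume = 4952.480 mm³

Profile (r,z), 8 vertices: (0.5,30) (2,5) (2.5,2.5) (7,7) (19,19.5) (15.5,34.5) (12,39.5) (4,34.5)
edge 0: (0.5,30)→(2,5)  cross = 0.5·5 − 2·30 = -57.5000; (r_i+r_j)·cross = 2.5·-57.5000 = -143.7500
edge 1: (2,5)→(2.5,2.5)  cross = 2·2.5 − 2.5·5 = -7.5000; (r_i+r_j)·cross = 4.5·-7.5000 = -33.7500
edge 2: (2.5,2.5)→(7,7)  cross = 2.5·7 − 7·2.5 = 0.0000; (r_i+r_j)·cross = 9.5·0.0000 = 0.0000
edge 3: (7,7)→(19,19.5)  cross = 7·19.5 − 19·7 = 3.5000; (r_i+r_j)·cross = 26·3.5000 = 91.0000
edge 4: (19,19.5)→(15.5,34.5)  cross = 19·34.5 − 15.5·19.5 = 353.2500; (r_i+r_j)·cross = 34.5·353.2500 = 12187.1250
edge 5: (15.5,34.5)→(12,39.5)  cross = 15.5·39.5 − 12·34.5 = 198.2500; (r_i+r_j)·cross = 27.5·198.2500 = 5451.8750
edge 6: (12,39.5)→(4,34.5)  cross = 12·34.5 − 4·39.5 = 256.0000; (r_i+r_j)·cross = 16·256.0000 = 4096.0000
edge 7: (4,34.5)→(0.5,30)  cross = 4·30 − 0.5·34.5 = 102.7500; (r_i+r_j)·cross = 4.5·102.7500 = 462.3750
Σcross = 848.7500 → A = |Σcross|/2 = 424.3750 mm²
Σ(r_i+r_j)·cross = 22110.8750 → first moment M = |Σ|/6 = 3685.1458
R_c = M/A = 3685.1458/424.3750 = 8.6837 mm
θ = 77° = 1.343904 rad
V = θ·R_c·A = 1.343904·8.6837·424.3750 = 4952.480 mm³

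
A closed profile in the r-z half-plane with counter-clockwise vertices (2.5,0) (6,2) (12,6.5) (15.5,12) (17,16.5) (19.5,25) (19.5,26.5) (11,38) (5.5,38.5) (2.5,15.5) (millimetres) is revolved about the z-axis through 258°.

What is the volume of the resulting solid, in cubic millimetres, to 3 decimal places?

Volume = 18807.600 mm³

Profile (r,z), 10 vertices: (2.5,0) (6,2) (12,6.5) (15.5,12) (17,16.5) (19.5,25) (19.5,26.5) (11,38) (5.5,38.5) (2.5,15.5)
edge 0: (2.5,0)→(6,2)  cross = 2.5·2 − 6·0 = 5.0000; (r_i+r_j)·cross = 8.5·5.0000 = 42.5000
edge 1: (6,2)→(12,6.5)  cross = 6·6.5 − 12·2 = 15.0000; (r_i+r_j)·cross = 18·15.0000 = 270.0000
edge 2: (12,6.5)→(15.5,12)  cross = 12·12 − 15.5·6.5 = 43.2500; (r_i+r_j)·cross = 27.5·43.2500 = 1189.3750
edge 3: (15.5,12)→(17,16.5)  cross = 15.5·16.5 − 17·12 = 51.7500; (r_i+r_j)·cross = 32.5·51.7500 = 1681.8750
edge 4: (17,16.5)→(19.5,25)  cross = 17·25 − 19.5·16.5 = 103.2500; (r_i+r_j)·cross = 36.5·103.2500 = 3768.6250
edge 5: (19.5,25)→(19.5,26.5)  cross = 19.5·26.5 − 19.5·25 = 29.2500; (r_i+r_j)·cross = 39·29.2500 = 1140.7500
edge 6: (19.5,26.5)→(11,38)  cross = 19.5·38 − 11·26.5 = 449.5000; (r_i+r_j)·cross = 30.5·449.5000 = 13709.7500
edge 7: (11,38)→(5.5,38.5)  cross = 11·38.5 − 5.5·38 = 214.5000; (r_i+r_j)·cross = 16.5·214.5000 = 3539.2500
edge 8: (5.5,38.5)→(2.5,15.5)  cross = 5.5·15.5 − 2.5·38.5 = -11.0000; (r_i+r_j)·cross = 8·-11.0000 = -88.0000
edge 9: (2.5,15.5)→(2.5,0)  cross = 2.5·0 − 2.5·15.5 = -38.7500; (r_i+r_j)·cross = 5·-38.7500 = -193.7500
Σcross = 861.7500 → A = |Σcross|/2 = 430.8750 mm²
Σ(r_i+r_j)·cross = 25060.3750 → first moment M = |Σ|/6 = 4176.7292
R_c = M/A = 4176.7292/430.8750 = 9.6936 mm
θ = 258° = 4.502949 rad
V = θ·R_c·A = 4.502949·9.6936·430.8750 = 18807.600 mm³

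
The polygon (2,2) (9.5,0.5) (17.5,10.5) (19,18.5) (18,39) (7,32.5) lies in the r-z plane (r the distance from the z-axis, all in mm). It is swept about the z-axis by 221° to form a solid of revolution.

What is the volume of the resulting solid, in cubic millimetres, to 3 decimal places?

Volume = 18785.821 mm³

Profile (r,z), 6 vertices: (2,2) (9.5,0.5) (17.5,10.5) (19,18.5) (18,39) (7,32.5)
edge 0: (2,2)→(9.5,0.5)  cross = 2·0.5 − 9.5·2 = -18.0000; (r_i+r_j)·cross = 11.5·-18.0000 = -207.0000
edge 1: (9.5,0.5)→(17.5,10.5)  cross = 9.5·10.5 − 17.5·0.5 = 91.0000; (r_i+r_j)·cross = 27·91.0000 = 2457.0000
edge 2: (17.5,10.5)→(19,18.5)  cross = 17.5·18.5 − 19·10.5 = 124.2500; (r_i+r_j)·cross = 36.5·124.2500 = 4535.1250
edge 3: (19,18.5)→(18,39)  cross = 19·39 − 18·18.5 = 408.0000; (r_i+r_j)·cross = 37·408.0000 = 15096.0000
edge 4: (18,39)→(7,32.5)  cross = 18·32.5 − 7·39 = 312.0000; (r_i+r_j)·cross = 25·312.0000 = 7800.0000
edge 5: (7,32.5)→(2,2)  cross = 7·2 − 2·32.5 = -51.0000; (r_i+r_j)·cross = 9·-51.0000 = -459.0000
Σcross = 866.2500 → A = |Σcross|/2 = 433.1250 mm²
Σ(r_i+r_j)·cross = 29222.1250 → first moment M = |Σ|/6 = 4870.3542
R_c = M/A = 4870.3542/433.1250 = 11.2447 mm
θ = 221° = 3.857178 rad
V = θ·R_c·A = 3.857178·11.2447·433.1250 = 18785.821 mm³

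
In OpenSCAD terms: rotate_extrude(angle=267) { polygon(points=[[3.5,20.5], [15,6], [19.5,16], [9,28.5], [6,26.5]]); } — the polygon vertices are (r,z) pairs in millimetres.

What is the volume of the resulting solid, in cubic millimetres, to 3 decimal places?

Volume = 9302.971 mm³

Profile (r,z), 5 vertices: (3.5,20.5) (15,6) (19.5,16) (9,28.5) (6,26.5)
edge 0: (3.5,20.5)→(15,6)  cross = 3.5·6 − 15·20.5 = -286.5000; (r_i+r_j)·cross = 18.5·-286.5000 = -5300.2500
edge 1: (15,6)→(19.5,16)  cross = 15·16 − 19.5·6 = 123.0000; (r_i+r_j)·cross = 34.5·123.0000 = 4243.5000
edge 2: (19.5,16)→(9,28.5)  cross = 19.5·28.5 − 9·16 = 411.7500; (r_i+r_j)·cross = 28.5·411.7500 = 11734.8750
edge 3: (9,28.5)→(6,26.5)  cross = 9·26.5 − 6·28.5 = 67.5000; (r_i+r_j)·cross = 15·67.5000 = 1012.5000
edge 4: (6,26.5)→(3.5,20.5)  cross = 6·20.5 − 3.5·26.5 = 30.2500; (r_i+r_j)·cross = 9.5·30.2500 = 287.3750
Σcross = 346.0000 → A = |Σcross|/2 = 173.0000 mm²
Σ(r_i+r_j)·cross = 11978.0000 → first moment M = |Σ|/6 = 1996.3333
R_c = M/A = 1996.3333/173.0000 = 11.5395 mm
θ = 267° = 4.660029 rad
V = θ·R_c·A = 4.660029·11.5395·173.0000 = 9302.971 mm³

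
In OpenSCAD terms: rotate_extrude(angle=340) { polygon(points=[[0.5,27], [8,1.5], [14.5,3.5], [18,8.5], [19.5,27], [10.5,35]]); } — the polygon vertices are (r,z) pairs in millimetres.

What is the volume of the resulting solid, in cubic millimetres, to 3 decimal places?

Profile (r,z), 6 vertices: (0.5,27) (8,1.5) (14.5,3.5) (18,8.5) (19.5,27) (10.5,35)
edge 0: (0.5,27)→(8,1.5)  cross = 0.5·1.5 − 8·27 = -215.2500; (r_i+r_j)·cross = 8.5·-215.2500 = -1829.6250
edge 1: (8,1.5)→(14.5,3.5)  cross = 8·3.5 − 14.5·1.5 = 6.2500; (r_i+r_j)·cross = 22.5·6.2500 = 140.6250
edge 2: (14.5,3.5)→(18,8.5)  cross = 14.5·8.5 − 18·3.5 = 60.2500; (r_i+r_j)·cross = 32.5·60.2500 = 1958.1250
edge 3: (18,8.5)→(19.5,27)  cross = 18·27 − 19.5·8.5 = 320.2500; (r_i+r_j)·cross = 37.5·320.2500 = 12009.3750
edge 4: (19.5,27)→(10.5,35)  cross = 19.5·35 − 10.5·27 = 399.0000; (r_i+r_j)·cross = 30·399.0000 = 11970.0000
edge 5: (10.5,35)→(0.5,27)  cross = 10.5·27 − 0.5·35 = 266.0000; (r_i+r_j)·cross = 11·266.0000 = 2926.0000
Σcross = 836.5000 → A = |Σcross|/2 = 418.2500 mm²
Σ(r_i+r_j)·cross = 27174.5000 → first moment M = |Σ|/6 = 4529.0833
R_c = M/A = 4529.0833/418.2500 = 10.8287 mm
θ = 340° = 5.934119 rad
V = θ·R_c·A = 5.934119·10.8287·418.2500 = 26876.122 mm³

Volume = 26876.122 mm³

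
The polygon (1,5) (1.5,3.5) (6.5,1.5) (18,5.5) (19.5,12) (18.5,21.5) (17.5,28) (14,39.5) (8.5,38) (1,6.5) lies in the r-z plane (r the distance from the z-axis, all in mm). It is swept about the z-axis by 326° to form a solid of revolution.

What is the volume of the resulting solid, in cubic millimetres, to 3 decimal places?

Profile (r,z), 10 vertices: (1,5) (1.5,3.5) (6.5,1.5) (18,5.5) (19.5,12) (18.5,21.5) (17.5,28) (14,39.5) (8.5,38) (1,6.5)
edge 0: (1,5)→(1.5,3.5)  cross = 1·3.5 − 1.5·5 = -4.0000; (r_i+r_j)·cross = 2.5·-4.0000 = -10.0000
edge 1: (1.5,3.5)→(6.5,1.5)  cross = 1.5·1.5 − 6.5·3.5 = -20.5000; (r_i+r_j)·cross = 8·-20.5000 = -164.0000
edge 2: (6.5,1.5)→(18,5.5)  cross = 6.5·5.5 − 18·1.5 = 8.7500; (r_i+r_j)·cross = 24.5·8.7500 = 214.3750
edge 3: (18,5.5)→(19.5,12)  cross = 18·12 − 19.5·5.5 = 108.7500; (r_i+r_j)·cross = 37.5·108.7500 = 4078.1250
edge 4: (19.5,12)→(18.5,21.5)  cross = 19.5·21.5 − 18.5·12 = 197.2500; (r_i+r_j)·cross = 38·197.2500 = 7495.5000
edge 5: (18.5,21.5)→(17.5,28)  cross = 18.5·28 − 17.5·21.5 = 141.7500; (r_i+r_j)·cross = 36·141.7500 = 5103.0000
edge 6: (17.5,28)→(14,39.5)  cross = 17.5·39.5 − 14·28 = 299.2500; (r_i+r_j)·cross = 31.5·299.2500 = 9426.3750
edge 7: (14,39.5)→(8.5,38)  cross = 14·38 − 8.5·39.5 = 196.2500; (r_i+r_j)·cross = 22.5·196.2500 = 4415.6250
edge 8: (8.5,38)→(1,6.5)  cross = 8.5·6.5 − 1·38 = 17.2500; (r_i+r_j)·cross = 9.5·17.2500 = 163.8750
edge 9: (1,6.5)→(1,5)  cross = 1·5 − 1·6.5 = -1.5000; (r_i+r_j)·cross = 2·-1.5000 = -3.0000
Σcross = 943.2500 → A = |Σcross|/2 = 471.6250 mm²
Σ(r_i+r_j)·cross = 30719.8750 → first moment M = |Σ|/6 = 5119.9792
R_c = M/A = 5119.9792/471.6250 = 10.8560 mm
θ = 326° = 5.689773 rad
V = θ·R_c·A = 5.689773·10.8560·471.6250 = 29131.521 mm³

Volume = 29131.521 mm³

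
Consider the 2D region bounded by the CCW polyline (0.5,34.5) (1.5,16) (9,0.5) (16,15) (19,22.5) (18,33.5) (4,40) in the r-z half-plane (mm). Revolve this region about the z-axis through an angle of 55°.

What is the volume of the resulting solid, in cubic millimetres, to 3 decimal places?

Profile (r,z), 7 vertices: (0.5,34.5) (1.5,16) (9,0.5) (16,15) (19,22.5) (18,33.5) (4,40)
edge 0: (0.5,34.5)→(1.5,16)  cross = 0.5·16 − 1.5·34.5 = -43.7500; (r_i+r_j)·cross = 2·-43.7500 = -87.5000
edge 1: (1.5,16)→(9,0.5)  cross = 1.5·0.5 − 9·16 = -143.2500; (r_i+r_j)·cross = 10.5·-143.2500 = -1504.1250
edge 2: (9,0.5)→(16,15)  cross = 9·15 − 16·0.5 = 127.0000; (r_i+r_j)·cross = 25·127.0000 = 3175.0000
edge 3: (16,15)→(19,22.5)  cross = 16·22.5 − 19·15 = 75.0000; (r_i+r_j)·cross = 35·75.0000 = 2625.0000
edge 4: (19,22.5)→(18,33.5)  cross = 19·33.5 − 18·22.5 = 231.5000; (r_i+r_j)·cross = 37·231.5000 = 8565.5000
edge 5: (18,33.5)→(4,40)  cross = 18·40 − 4·33.5 = 586.0000; (r_i+r_j)·cross = 22·586.0000 = 12892.0000
edge 6: (4,40)→(0.5,34.5)  cross = 4·34.5 − 0.5·40 = 118.0000; (r_i+r_j)·cross = 4.5·118.0000 = 531.0000
Σcross = 950.5000 → A = |Σcross|/2 = 475.2500 mm²
Σ(r_i+r_j)·cross = 26196.8750 → first moment M = |Σ|/6 = 4366.1458
R_c = M/A = 4366.1458/475.2500 = 9.1871 mm
θ = 55° = 0.959931 rad
V = θ·R_c·A = 0.959931·9.1871·475.2500 = 4191.199 mm³

Volume = 4191.199 mm³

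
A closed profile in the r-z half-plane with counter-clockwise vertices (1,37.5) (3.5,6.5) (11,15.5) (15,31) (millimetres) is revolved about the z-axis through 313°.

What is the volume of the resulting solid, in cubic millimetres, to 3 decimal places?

Volume = 9572.332 mm³

Profile (r,z), 4 vertices: (1,37.5) (3.5,6.5) (11,15.5) (15,31)
edge 0: (1,37.5)→(3.5,6.5)  cross = 1·6.5 − 3.5·37.5 = -124.7500; (r_i+r_j)·cross = 4.5·-124.7500 = -561.3750
edge 1: (3.5,6.5)→(11,15.5)  cross = 3.5·15.5 − 11·6.5 = -17.2500; (r_i+r_j)·cross = 14.5·-17.2500 = -250.1250
edge 2: (11,15.5)→(15,31)  cross = 11·31 − 15·15.5 = 108.5000; (r_i+r_j)·cross = 26·108.5000 = 2821.0000
edge 3: (15,31)→(1,37.5)  cross = 15·37.5 − 1·31 = 531.5000; (r_i+r_j)·cross = 16·531.5000 = 8504.0000
Σcross = 498.0000 → A = |Σcross|/2 = 249.0000 mm²
Σ(r_i+r_j)·cross = 10513.5000 → first moment M = |Σ|/6 = 1752.2500
R_c = M/A = 1752.2500/249.0000 = 7.0371 mm
θ = 313° = 5.462881 rad
V = θ·R_c·A = 5.462881·7.0371·249.0000 = 9572.332 mm³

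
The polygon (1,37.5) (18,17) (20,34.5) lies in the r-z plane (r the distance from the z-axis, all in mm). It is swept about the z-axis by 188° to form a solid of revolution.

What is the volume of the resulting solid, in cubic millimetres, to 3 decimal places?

Volume = 7219.502 mm³

Profile (r,z), 3 vertices: (1,37.5) (18,17) (20,34.5)
edge 0: (1,37.5)→(18,17)  cross = 1·17 − 18·37.5 = -658.0000; (r_i+r_j)·cross = 19·-658.0000 = -12502.0000
edge 1: (18,17)→(20,34.5)  cross = 18·34.5 − 20·17 = 281.0000; (r_i+r_j)·cross = 38·281.0000 = 10678.0000
edge 2: (20,34.5)→(1,37.5)  cross = 20·37.5 − 1·34.5 = 715.5000; (r_i+r_j)·cross = 21·715.5000 = 15025.5000
Σcross = 338.5000 → A = |Σcross|/2 = 169.2500 mm²
Σ(r_i+r_j)·cross = 13201.5000 → first moment M = |Σ|/6 = 2200.2500
R_c = M/A = 2200.2500/169.2500 = 13.0000 mm
θ = 188° = 3.281219 rad
V = θ·R_c·A = 3.281219·13.0000·169.2500 = 7219.502 mm³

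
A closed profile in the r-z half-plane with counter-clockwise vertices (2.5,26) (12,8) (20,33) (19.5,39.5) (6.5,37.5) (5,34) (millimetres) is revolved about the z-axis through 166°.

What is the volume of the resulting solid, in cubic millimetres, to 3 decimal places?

Profile (r,z), 6 vertices: (2.5,26) (12,8) (20,33) (19.5,39.5) (6.5,37.5) (5,34)
edge 0: (2.5,26)→(12,8)  cross = 2.5·8 − 12·26 = -292.0000; (r_i+r_j)·cross = 14.5·-292.0000 = -4234.0000
edge 1: (12,8)→(20,33)  cross = 12·33 − 20·8 = 236.0000; (r_i+r_j)·cross = 32·236.0000 = 7552.0000
edge 2: (20,33)→(19.5,39.5)  cross = 20·39.5 − 19.5·33 = 146.5000; (r_i+r_j)·cross = 39.5·146.5000 = 5786.7500
edge 3: (19.5,39.5)→(6.5,37.5)  cross = 19.5·37.5 − 6.5·39.5 = 474.5000; (r_i+r_j)·cross = 26·474.5000 = 12337.0000
edge 4: (6.5,37.5)→(5,34)  cross = 6.5·34 − 5·37.5 = 33.5000; (r_i+r_j)·cross = 11.5·33.5000 = 385.2500
edge 5: (5,34)→(2.5,26)  cross = 5·26 − 2.5·34 = 45.0000; (r_i+r_j)·cross = 7.5·45.0000 = 337.5000
Σcross = 643.5000 → A = |Σcross|/2 = 321.7500 mm²
Σ(r_i+r_j)·cross = 22164.5000 → first moment M = |Σ|/6 = 3694.0833
R_c = M/A = 3694.0833/321.7500 = 11.4812 mm
θ = 166° = 2.897247 rad
V = θ·R_c·A = 2.897247·11.4812·321.7500 = 10702.670 mm³

Volume = 10702.670 mm³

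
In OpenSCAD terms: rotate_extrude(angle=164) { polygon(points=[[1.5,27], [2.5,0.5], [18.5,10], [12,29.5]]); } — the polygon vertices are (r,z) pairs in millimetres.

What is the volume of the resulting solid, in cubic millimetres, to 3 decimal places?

Volume = 8026.836 mm³

Profile (r,z), 4 vertices: (1.5,27) (2.5,0.5) (18.5,10) (12,29.5)
edge 0: (1.5,27)→(2.5,0.5)  cross = 1.5·0.5 − 2.5·27 = -66.7500; (r_i+r_j)·cross = 4·-66.7500 = -267.0000
edge 1: (2.5,0.5)→(18.5,10)  cross = 2.5·10 − 18.5·0.5 = 15.7500; (r_i+r_j)·cross = 21·15.7500 = 330.7500
edge 2: (18.5,10)→(12,29.5)  cross = 18.5·29.5 − 12·10 = 425.7500; (r_i+r_j)·cross = 30.5·425.7500 = 12985.3750
edge 3: (12,29.5)→(1.5,27)  cross = 12·27 − 1.5·29.5 = 279.7500; (r_i+r_j)·cross = 13.5·279.7500 = 3776.6250
Σcross = 654.5000 → A = |Σcross|/2 = 327.2500 mm²
Σ(r_i+r_j)·cross = 16825.7500 → first moment M = |Σ|/6 = 2804.2917
R_c = M/A = 2804.2917/327.2500 = 8.5693 mm
θ = 164° = 2.862340 rad
V = θ·R_c·A = 2.862340·8.5693·327.2500 = 8026.836 mm³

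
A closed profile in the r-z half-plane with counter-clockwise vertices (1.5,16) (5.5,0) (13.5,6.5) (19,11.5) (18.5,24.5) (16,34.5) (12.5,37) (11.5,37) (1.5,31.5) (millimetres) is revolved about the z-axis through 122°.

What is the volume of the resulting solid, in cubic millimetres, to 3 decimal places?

Profile (r,z), 9 vertices: (1.5,16) (5.5,0) (13.5,6.5) (19,11.5) (18.5,24.5) (16,34.5) (12.5,37) (11.5,37) (1.5,31.5)
edge 0: (1.5,16)→(5.5,0)  cross = 1.5·0 − 5.5·16 = -88.0000; (r_i+r_j)·cross = 7·-88.0000 = -616.0000
edge 1: (5.5,0)→(13.5,6.5)  cross = 5.5·6.5 − 13.5·0 = 35.7500; (r_i+r_j)·cross = 19·35.7500 = 679.2500
edge 2: (13.5,6.5)→(19,11.5)  cross = 13.5·11.5 − 19·6.5 = 31.7500; (r_i+r_j)·cross = 32.5·31.7500 = 1031.8750
edge 3: (19,11.5)→(18.5,24.5)  cross = 19·24.5 − 18.5·11.5 = 252.7500; (r_i+r_j)·cross = 37.5·252.7500 = 9478.1250
edge 4: (18.5,24.5)→(16,34.5)  cross = 18.5·34.5 − 16·24.5 = 246.2500; (r_i+r_j)·cross = 34.5·246.2500 = 8495.6250
edge 5: (16,34.5)→(12.5,37)  cross = 16·37 − 12.5·34.5 = 160.7500; (r_i+r_j)·cross = 28.5·160.7500 = 4581.3750
edge 6: (12.5,37)→(11.5,37)  cross = 12.5·37 − 11.5·37 = 37.0000; (r_i+r_j)·cross = 24·37.0000 = 888.0000
edge 7: (11.5,37)→(1.5,31.5)  cross = 11.5·31.5 − 1.5·37 = 306.7500; (r_i+r_j)·cross = 13·306.7500 = 3987.7500
edge 8: (1.5,31.5)→(1.5,16)  cross = 1.5·16 − 1.5·31.5 = -23.2500; (r_i+r_j)·cross = 3·-23.2500 = -69.7500
Σcross = 959.7500 → A = |Σcross|/2 = 479.8750 mm²
Σ(r_i+r_j)·cross = 28456.2500 → first moment M = |Σ|/6 = 4742.7083
R_c = M/A = 4742.7083/479.8750 = 9.8832 mm
θ = 122° = 2.129302 rad
V = θ·R_c·A = 2.129302·9.8832·479.8750 = 10098.657 mm³

Volume = 10098.657 mm³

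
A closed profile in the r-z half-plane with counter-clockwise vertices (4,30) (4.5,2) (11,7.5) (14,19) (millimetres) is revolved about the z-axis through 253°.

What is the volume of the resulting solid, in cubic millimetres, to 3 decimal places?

Volume = 5810.027 mm³

Profile (r,z), 4 vertices: (4,30) (4.5,2) (11,7.5) (14,19)
edge 0: (4,30)→(4.5,2)  cross = 4·2 − 4.5·30 = -127.0000; (r_i+r_j)·cross = 8.5·-127.0000 = -1079.5000
edge 1: (4.5,2)→(11,7.5)  cross = 4.5·7.5 − 11·2 = 11.7500; (r_i+r_j)·cross = 15.5·11.7500 = 182.1250
edge 2: (11,7.5)→(14,19)  cross = 11·19 − 14·7.5 = 104.0000; (r_i+r_j)·cross = 25·104.0000 = 2600.0000
edge 3: (14,19)→(4,30)  cross = 14·30 − 4·19 = 344.0000; (r_i+r_j)·cross = 18·344.0000 = 6192.0000
Σcross = 332.7500 → A = |Σcross|/2 = 166.3750 mm²
Σ(r_i+r_j)·cross = 7894.6250 → first moment M = |Σ|/6 = 1315.7708
R_c = M/A = 1315.7708/166.3750 = 7.9085 mm
θ = 253° = 4.415683 rad
V = θ·R_c·A = 4.415683·7.9085·166.3750 = 5810.027 mm³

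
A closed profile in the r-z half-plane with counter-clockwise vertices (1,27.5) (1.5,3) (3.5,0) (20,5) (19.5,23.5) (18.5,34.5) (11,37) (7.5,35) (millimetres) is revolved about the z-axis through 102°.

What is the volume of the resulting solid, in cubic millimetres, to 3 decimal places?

Profile (r,z), 8 vertices: (1,27.5) (1.5,3) (3.5,0) (20,5) (19.5,23.5) (18.5,34.5) (11,37) (7.5,35)
edge 0: (1,27.5)→(1.5,3)  cross = 1·3 − 1.5·27.5 = -38.2500; (r_i+r_j)·cross = 2.5·-38.2500 = -95.6250
edge 1: (1.5,3)→(3.5,0)  cross = 1.5·0 − 3.5·3 = -10.5000; (r_i+r_j)·cross = 5·-10.5000 = -52.5000
edge 2: (3.5,0)→(20,5)  cross = 3.5·5 − 20·0 = 17.5000; (r_i+r_j)·cross = 23.5·17.5000 = 411.2500
edge 3: (20,5)→(19.5,23.5)  cross = 20·23.5 − 19.5·5 = 372.5000; (r_i+r_j)·cross = 39.5·372.5000 = 14713.7500
edge 4: (19.5,23.5)→(18.5,34.5)  cross = 19.5·34.5 − 18.5·23.5 = 238.0000; (r_i+r_j)·cross = 38·238.0000 = 9044.0000
edge 5: (18.5,34.5)→(11,37)  cross = 18.5·37 − 11·34.5 = 305.0000; (r_i+r_j)·cross = 29.5·305.0000 = 8997.5000
edge 6: (11,37)→(7.5,35)  cross = 11·35 − 7.5·37 = 107.5000; (r_i+r_j)·cross = 18.5·107.5000 = 1988.7500
edge 7: (7.5,35)→(1,27.5)  cross = 7.5·27.5 − 1·35 = 171.2500; (r_i+r_j)·cross = 8.5·171.2500 = 1455.6250
Σcross = 1163.0000 → A = |Σcross|/2 = 581.5000 mm²
Σ(r_i+r_j)·cross = 36462.7500 → first moment M = |Σ|/6 = 6077.1250
R_c = M/A = 6077.1250/581.5000 = 10.4508 mm
θ = 102° = 1.780236 rad
V = θ·R_c·A = 1.780236·10.4508·581.5000 = 10818.716 mm³

Volume = 10818.716 mm³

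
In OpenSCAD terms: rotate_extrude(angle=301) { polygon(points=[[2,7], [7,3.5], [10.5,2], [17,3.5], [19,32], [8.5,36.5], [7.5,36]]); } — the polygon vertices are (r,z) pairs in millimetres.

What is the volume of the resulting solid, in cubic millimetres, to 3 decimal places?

Profile (r,z), 7 vertices: (2,7) (7,3.5) (10.5,2) (17,3.5) (19,32) (8.5,36.5) (7.5,36)
edge 0: (2,7)→(7,3.5)  cross = 2·3.5 − 7·7 = -42.0000; (r_i+r_j)·cross = 9·-42.0000 = -378.0000
edge 1: (7,3.5)→(10.5,2)  cross = 7·2 − 10.5·3.5 = -22.7500; (r_i+r_j)·cross = 17.5·-22.7500 = -398.1250
edge 2: (10.5,2)→(17,3.5)  cross = 10.5·3.5 − 17·2 = 2.7500; (r_i+r_j)·cross = 27.5·2.7500 = 75.6250
edge 3: (17,3.5)→(19,32)  cross = 17·32 − 19·3.5 = 477.5000; (r_i+r_j)·cross = 36·477.5000 = 17190.0000
edge 4: (19,32)→(8.5,36.5)  cross = 19·36.5 − 8.5·32 = 421.5000; (r_i+r_j)·cross = 27.5·421.5000 = 11591.2500
edge 5: (8.5,36.5)→(7.5,36)  cross = 8.5·36 − 7.5·36.5 = 32.2500; (r_i+r_j)·cross = 16·32.2500 = 516.0000
edge 6: (7.5,36)→(2,7)  cross = 7.5·7 − 2·36 = -19.5000; (r_i+r_j)·cross = 9.5·-19.5000 = -185.2500
Σcross = 849.7500 → A = |Σcross|/2 = 424.8750 mm²
Σ(r_i+r_j)·cross = 28411.5000 → first moment M = |Σ|/6 = 4735.2500
R_c = M/A = 4735.2500/424.8750 = 11.1450 mm
θ = 301° = 5.253441 rad
V = θ·R_c·A = 5.253441·11.1450·424.8750 = 24876.357 mm³

Volume = 24876.357 mm³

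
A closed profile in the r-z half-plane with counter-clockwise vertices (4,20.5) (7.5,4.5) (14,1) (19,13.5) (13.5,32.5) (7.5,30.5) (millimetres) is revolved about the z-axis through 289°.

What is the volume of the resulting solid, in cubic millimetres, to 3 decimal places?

Volume = 17565.210 mm³

Profile (r,z), 6 vertices: (4,20.5) (7.5,4.5) (14,1) (19,13.5) (13.5,32.5) (7.5,30.5)
edge 0: (4,20.5)→(7.5,4.5)  cross = 4·4.5 − 7.5·20.5 = -135.7500; (r_i+r_j)·cross = 11.5·-135.7500 = -1561.1250
edge 1: (7.5,4.5)→(14,1)  cross = 7.5·1 − 14·4.5 = -55.5000; (r_i+r_j)·cross = 21.5·-55.5000 = -1193.2500
edge 2: (14,1)→(19,13.5)  cross = 14·13.5 − 19·1 = 170.0000; (r_i+r_j)·cross = 33·170.0000 = 5610.0000
edge 3: (19,13.5)→(13.5,32.5)  cross = 19·32.5 − 13.5·13.5 = 435.2500; (r_i+r_j)·cross = 32.5·435.2500 = 14145.6250
edge 4: (13.5,32.5)→(7.5,30.5)  cross = 13.5·30.5 − 7.5·32.5 = 168.0000; (r_i+r_j)·cross = 21·168.0000 = 3528.0000
edge 5: (7.5,30.5)→(4,20.5)  cross = 7.5·20.5 − 4·30.5 = 31.7500; (r_i+r_j)·cross = 11.5·31.7500 = 365.1250
Σcross = 613.7500 → A = |Σcross|/2 = 306.8750 mm²
Σ(r_i+r_j)·cross = 20894.3750 → first moment M = |Σ|/6 = 3482.3958
R_c = M/A = 3482.3958/306.8750 = 11.3479 mm
θ = 289° = 5.044002 rad
V = θ·R_c·A = 5.044002·11.3479·306.8750 = 17565.210 mm³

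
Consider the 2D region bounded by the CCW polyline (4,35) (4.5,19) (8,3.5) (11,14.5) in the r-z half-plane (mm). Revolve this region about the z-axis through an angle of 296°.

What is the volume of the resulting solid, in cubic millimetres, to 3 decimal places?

Profile (r,z), 4 vertices: (4,35) (4.5,19) (8,3.5) (11,14.5)
edge 0: (4,35)→(4.5,19)  cross = 4·19 − 4.5·35 = -81.5000; (r_i+r_j)·cross = 8.5·-81.5000 = -692.7500
edge 1: (4.5,19)→(8,3.5)  cross = 4.5·3.5 − 8·19 = -136.2500; (r_i+r_j)·cross = 12.5·-136.2500 = -1703.1250
edge 2: (8,3.5)→(11,14.5)  cross = 8·14.5 − 11·3.5 = 77.5000; (r_i+r_j)·cross = 19·77.5000 = 1472.5000
edge 3: (11,14.5)→(4,35)  cross = 11·35 − 4·14.5 = 327.0000; (r_i+r_j)·cross = 15·327.0000 = 4905.0000
Σcross = 186.7500 → A = |Σcross|/2 = 93.3750 mm²
Σ(r_i+r_j)·cross = 3981.6250 → first moment M = |Σ|/6 = 663.6042
R_c = M/A = 663.6042/93.3750 = 7.1069 mm
θ = 296° = 5.166175 rad
V = θ·R_c·A = 5.166175·7.1069·93.3750 = 3428.295 mm³

Volume = 3428.295 mm³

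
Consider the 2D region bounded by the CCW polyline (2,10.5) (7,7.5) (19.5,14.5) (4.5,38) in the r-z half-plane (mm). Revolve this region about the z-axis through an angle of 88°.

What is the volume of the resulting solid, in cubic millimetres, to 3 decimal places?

Profile (r,z), 4 vertices: (2,10.5) (7,7.5) (19.5,14.5) (4.5,38)
edge 0: (2,10.5)→(7,7.5)  cross = 2·7.5 − 7·10.5 = -58.5000; (r_i+r_j)·cross = 9·-58.5000 = -526.5000
edge 1: (7,7.5)→(19.5,14.5)  cross = 7·14.5 − 19.5·7.5 = -44.7500; (r_i+r_j)·cross = 26.5·-44.7500 = -1185.8750
edge 2: (19.5,14.5)→(4.5,38)  cross = 19.5·38 − 4.5·14.5 = 675.7500; (r_i+r_j)·cross = 24·675.7500 = 16218.0000
edge 3: (4.5,38)→(2,10.5)  cross = 4.5·10.5 − 2·38 = -28.7500; (r_i+r_j)·cross = 6.5·-28.7500 = -186.8750
Σcross = 543.7500 → A = |Σcross|/2 = 271.8750 mm²
Σ(r_i+r_j)·cross = 14318.7500 → first moment M = |Σ|/6 = 2386.4583
R_c = M/A = 2386.4583/271.8750 = 8.7778 mm
θ = 88° = 1.535890 rad
V = θ·R_c·A = 1.535890·8.7778·271.8750 = 3665.337 mm³

Volume = 3665.337 mm³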